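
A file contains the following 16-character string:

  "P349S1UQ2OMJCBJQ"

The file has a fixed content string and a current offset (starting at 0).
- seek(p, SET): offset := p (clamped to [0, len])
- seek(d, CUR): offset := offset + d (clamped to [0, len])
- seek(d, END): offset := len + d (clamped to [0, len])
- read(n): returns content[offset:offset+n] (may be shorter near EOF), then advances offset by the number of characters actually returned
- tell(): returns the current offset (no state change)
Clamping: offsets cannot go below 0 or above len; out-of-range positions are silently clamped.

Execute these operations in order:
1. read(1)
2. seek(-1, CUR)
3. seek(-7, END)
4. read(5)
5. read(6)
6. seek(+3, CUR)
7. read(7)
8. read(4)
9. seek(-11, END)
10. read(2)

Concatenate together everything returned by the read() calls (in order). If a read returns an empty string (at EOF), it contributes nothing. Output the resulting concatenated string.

Answer: POMJCBJQ1U

Derivation:
After 1 (read(1)): returned 'P', offset=1
After 2 (seek(-1, CUR)): offset=0
After 3 (seek(-7, END)): offset=9
After 4 (read(5)): returned 'OMJCB', offset=14
After 5 (read(6)): returned 'JQ', offset=16
After 6 (seek(+3, CUR)): offset=16
After 7 (read(7)): returned '', offset=16
After 8 (read(4)): returned '', offset=16
After 9 (seek(-11, END)): offset=5
After 10 (read(2)): returned '1U', offset=7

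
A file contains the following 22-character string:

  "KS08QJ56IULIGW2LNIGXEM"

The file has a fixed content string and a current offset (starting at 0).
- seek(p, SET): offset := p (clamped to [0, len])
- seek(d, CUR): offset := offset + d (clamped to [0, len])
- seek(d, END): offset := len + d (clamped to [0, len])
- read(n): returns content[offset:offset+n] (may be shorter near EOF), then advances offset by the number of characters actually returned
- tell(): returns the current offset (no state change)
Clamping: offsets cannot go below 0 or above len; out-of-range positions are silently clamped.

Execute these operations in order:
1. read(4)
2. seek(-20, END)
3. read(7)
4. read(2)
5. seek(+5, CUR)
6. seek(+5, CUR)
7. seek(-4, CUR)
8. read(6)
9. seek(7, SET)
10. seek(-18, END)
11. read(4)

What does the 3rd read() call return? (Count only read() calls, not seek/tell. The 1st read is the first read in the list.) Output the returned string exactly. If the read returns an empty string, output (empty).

After 1 (read(4)): returned 'KS08', offset=4
After 2 (seek(-20, END)): offset=2
After 3 (read(7)): returned '08QJ56I', offset=9
After 4 (read(2)): returned 'UL', offset=11
After 5 (seek(+5, CUR)): offset=16
After 6 (seek(+5, CUR)): offset=21
After 7 (seek(-4, CUR)): offset=17
After 8 (read(6)): returned 'IGXEM', offset=22
After 9 (seek(7, SET)): offset=7
After 10 (seek(-18, END)): offset=4
After 11 (read(4)): returned 'QJ56', offset=8

Answer: UL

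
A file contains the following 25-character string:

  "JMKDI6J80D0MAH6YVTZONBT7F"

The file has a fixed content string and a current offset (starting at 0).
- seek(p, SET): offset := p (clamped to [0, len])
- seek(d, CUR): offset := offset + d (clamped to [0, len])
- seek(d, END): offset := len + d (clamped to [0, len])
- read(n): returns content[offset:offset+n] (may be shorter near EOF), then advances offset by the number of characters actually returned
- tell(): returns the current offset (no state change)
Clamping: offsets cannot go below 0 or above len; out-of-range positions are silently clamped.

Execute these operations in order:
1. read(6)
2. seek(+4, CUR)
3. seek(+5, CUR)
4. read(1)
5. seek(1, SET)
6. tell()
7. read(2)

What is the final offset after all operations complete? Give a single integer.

After 1 (read(6)): returned 'JMKDI6', offset=6
After 2 (seek(+4, CUR)): offset=10
After 3 (seek(+5, CUR)): offset=15
After 4 (read(1)): returned 'Y', offset=16
After 5 (seek(1, SET)): offset=1
After 6 (tell()): offset=1
After 7 (read(2)): returned 'MK', offset=3

Answer: 3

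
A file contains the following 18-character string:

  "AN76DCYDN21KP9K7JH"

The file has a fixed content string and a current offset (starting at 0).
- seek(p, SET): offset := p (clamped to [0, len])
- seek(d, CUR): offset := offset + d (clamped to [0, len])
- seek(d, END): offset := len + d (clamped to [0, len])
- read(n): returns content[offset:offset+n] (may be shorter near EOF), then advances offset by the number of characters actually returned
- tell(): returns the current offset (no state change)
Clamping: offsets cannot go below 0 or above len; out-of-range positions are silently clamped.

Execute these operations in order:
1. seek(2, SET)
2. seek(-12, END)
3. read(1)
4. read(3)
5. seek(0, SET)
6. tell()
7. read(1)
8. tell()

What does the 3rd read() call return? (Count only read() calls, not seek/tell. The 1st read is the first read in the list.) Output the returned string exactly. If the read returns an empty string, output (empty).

After 1 (seek(2, SET)): offset=2
After 2 (seek(-12, END)): offset=6
After 3 (read(1)): returned 'Y', offset=7
After 4 (read(3)): returned 'DN2', offset=10
After 5 (seek(0, SET)): offset=0
After 6 (tell()): offset=0
After 7 (read(1)): returned 'A', offset=1
After 8 (tell()): offset=1

Answer: A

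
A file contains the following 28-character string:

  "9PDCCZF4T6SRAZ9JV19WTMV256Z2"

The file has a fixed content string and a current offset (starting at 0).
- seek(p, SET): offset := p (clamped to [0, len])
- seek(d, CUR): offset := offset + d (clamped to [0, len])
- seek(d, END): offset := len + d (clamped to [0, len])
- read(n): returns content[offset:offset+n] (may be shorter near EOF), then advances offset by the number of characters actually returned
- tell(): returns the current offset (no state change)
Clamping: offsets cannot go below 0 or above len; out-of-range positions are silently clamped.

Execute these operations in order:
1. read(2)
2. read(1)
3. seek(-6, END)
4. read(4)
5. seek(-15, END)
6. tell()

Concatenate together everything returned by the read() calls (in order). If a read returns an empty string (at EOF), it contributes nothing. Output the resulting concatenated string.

After 1 (read(2)): returned '9P', offset=2
After 2 (read(1)): returned 'D', offset=3
After 3 (seek(-6, END)): offset=22
After 4 (read(4)): returned 'V256', offset=26
After 5 (seek(-15, END)): offset=13
After 6 (tell()): offset=13

Answer: 9PDV256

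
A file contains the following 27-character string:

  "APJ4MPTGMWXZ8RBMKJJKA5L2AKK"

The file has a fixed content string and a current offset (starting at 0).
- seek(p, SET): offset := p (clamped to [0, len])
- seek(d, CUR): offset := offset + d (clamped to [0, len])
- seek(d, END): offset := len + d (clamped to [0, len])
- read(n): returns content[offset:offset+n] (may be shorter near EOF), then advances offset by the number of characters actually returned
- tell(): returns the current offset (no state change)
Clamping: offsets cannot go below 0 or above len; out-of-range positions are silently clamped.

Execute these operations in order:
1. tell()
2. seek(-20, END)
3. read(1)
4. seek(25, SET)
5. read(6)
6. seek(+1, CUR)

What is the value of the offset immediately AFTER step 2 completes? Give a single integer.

Answer: 7

Derivation:
After 1 (tell()): offset=0
After 2 (seek(-20, END)): offset=7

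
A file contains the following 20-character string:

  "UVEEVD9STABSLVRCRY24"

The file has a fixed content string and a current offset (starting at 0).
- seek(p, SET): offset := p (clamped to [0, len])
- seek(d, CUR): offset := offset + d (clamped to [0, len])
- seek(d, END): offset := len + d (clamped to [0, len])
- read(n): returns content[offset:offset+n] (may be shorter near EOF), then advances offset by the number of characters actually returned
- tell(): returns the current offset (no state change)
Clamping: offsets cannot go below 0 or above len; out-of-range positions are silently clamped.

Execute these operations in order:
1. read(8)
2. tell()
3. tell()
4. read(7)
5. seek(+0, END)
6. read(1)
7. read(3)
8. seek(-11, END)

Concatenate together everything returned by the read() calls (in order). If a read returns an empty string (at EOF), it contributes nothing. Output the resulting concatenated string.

Answer: UVEEVD9STABSLVR

Derivation:
After 1 (read(8)): returned 'UVEEVD9S', offset=8
After 2 (tell()): offset=8
After 3 (tell()): offset=8
After 4 (read(7)): returned 'TABSLVR', offset=15
After 5 (seek(+0, END)): offset=20
After 6 (read(1)): returned '', offset=20
After 7 (read(3)): returned '', offset=20
After 8 (seek(-11, END)): offset=9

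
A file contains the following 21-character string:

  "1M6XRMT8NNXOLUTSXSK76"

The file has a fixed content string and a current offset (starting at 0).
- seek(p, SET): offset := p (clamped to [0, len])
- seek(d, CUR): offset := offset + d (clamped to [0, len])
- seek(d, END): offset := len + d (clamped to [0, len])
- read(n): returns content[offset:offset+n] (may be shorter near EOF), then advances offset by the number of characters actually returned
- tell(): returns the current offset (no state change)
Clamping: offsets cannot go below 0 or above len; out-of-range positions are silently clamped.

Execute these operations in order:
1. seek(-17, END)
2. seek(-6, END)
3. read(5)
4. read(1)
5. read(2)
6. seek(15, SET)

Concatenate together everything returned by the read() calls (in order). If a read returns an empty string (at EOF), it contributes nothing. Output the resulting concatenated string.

Answer: SXSK76

Derivation:
After 1 (seek(-17, END)): offset=4
After 2 (seek(-6, END)): offset=15
After 3 (read(5)): returned 'SXSK7', offset=20
After 4 (read(1)): returned '6', offset=21
After 5 (read(2)): returned '', offset=21
After 6 (seek(15, SET)): offset=15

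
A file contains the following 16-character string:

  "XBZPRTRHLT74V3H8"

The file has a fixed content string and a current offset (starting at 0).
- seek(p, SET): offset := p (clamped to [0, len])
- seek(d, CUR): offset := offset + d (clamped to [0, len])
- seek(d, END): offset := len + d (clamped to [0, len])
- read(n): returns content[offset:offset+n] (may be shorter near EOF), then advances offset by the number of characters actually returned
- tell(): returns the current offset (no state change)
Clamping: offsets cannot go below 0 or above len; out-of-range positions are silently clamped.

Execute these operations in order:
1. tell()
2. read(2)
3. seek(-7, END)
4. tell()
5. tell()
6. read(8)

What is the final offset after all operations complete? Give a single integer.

After 1 (tell()): offset=0
After 2 (read(2)): returned 'XB', offset=2
After 3 (seek(-7, END)): offset=9
After 4 (tell()): offset=9
After 5 (tell()): offset=9
After 6 (read(8)): returned 'T74V3H8', offset=16

Answer: 16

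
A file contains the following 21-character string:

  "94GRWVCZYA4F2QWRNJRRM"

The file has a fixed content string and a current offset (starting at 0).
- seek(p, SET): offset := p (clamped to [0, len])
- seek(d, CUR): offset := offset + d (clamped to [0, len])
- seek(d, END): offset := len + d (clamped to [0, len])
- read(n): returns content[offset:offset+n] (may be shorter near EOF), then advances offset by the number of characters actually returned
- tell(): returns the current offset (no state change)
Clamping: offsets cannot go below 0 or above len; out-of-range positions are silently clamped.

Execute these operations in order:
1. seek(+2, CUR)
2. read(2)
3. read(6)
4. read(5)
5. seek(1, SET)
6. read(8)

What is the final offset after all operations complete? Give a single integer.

Answer: 9

Derivation:
After 1 (seek(+2, CUR)): offset=2
After 2 (read(2)): returned 'GR', offset=4
After 3 (read(6)): returned 'WVCZYA', offset=10
After 4 (read(5)): returned '4F2QW', offset=15
After 5 (seek(1, SET)): offset=1
After 6 (read(8)): returned '4GRWVCZY', offset=9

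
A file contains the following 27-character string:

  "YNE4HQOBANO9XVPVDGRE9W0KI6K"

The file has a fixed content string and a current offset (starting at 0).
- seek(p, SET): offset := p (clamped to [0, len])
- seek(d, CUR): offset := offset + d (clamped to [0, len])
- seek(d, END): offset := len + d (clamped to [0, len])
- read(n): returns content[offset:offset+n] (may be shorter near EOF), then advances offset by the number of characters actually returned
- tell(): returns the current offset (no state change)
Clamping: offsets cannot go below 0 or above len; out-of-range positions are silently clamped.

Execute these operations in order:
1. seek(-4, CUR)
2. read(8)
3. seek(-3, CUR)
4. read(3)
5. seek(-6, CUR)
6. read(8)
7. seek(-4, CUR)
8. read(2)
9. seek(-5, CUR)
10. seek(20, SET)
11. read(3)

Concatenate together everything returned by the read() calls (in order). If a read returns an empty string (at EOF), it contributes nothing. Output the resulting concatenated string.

After 1 (seek(-4, CUR)): offset=0
After 2 (read(8)): returned 'YNE4HQOB', offset=8
After 3 (seek(-3, CUR)): offset=5
After 4 (read(3)): returned 'QOB', offset=8
After 5 (seek(-6, CUR)): offset=2
After 6 (read(8)): returned 'E4HQOBAN', offset=10
After 7 (seek(-4, CUR)): offset=6
After 8 (read(2)): returned 'OB', offset=8
After 9 (seek(-5, CUR)): offset=3
After 10 (seek(20, SET)): offset=20
After 11 (read(3)): returned '9W0', offset=23

Answer: YNE4HQOBQOBE4HQOBANOB9W0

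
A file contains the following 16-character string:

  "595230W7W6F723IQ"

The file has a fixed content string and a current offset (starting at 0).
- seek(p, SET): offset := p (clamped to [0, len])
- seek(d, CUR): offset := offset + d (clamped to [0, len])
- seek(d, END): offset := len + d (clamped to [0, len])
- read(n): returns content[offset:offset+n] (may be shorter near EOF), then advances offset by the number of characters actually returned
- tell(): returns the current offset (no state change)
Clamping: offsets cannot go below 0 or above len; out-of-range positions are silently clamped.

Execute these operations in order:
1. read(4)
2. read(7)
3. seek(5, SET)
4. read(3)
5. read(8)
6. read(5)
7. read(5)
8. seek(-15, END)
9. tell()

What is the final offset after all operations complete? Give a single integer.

Answer: 1

Derivation:
After 1 (read(4)): returned '5952', offset=4
After 2 (read(7)): returned '30W7W6F', offset=11
After 3 (seek(5, SET)): offset=5
After 4 (read(3)): returned '0W7', offset=8
After 5 (read(8)): returned 'W6F723IQ', offset=16
After 6 (read(5)): returned '', offset=16
After 7 (read(5)): returned '', offset=16
After 8 (seek(-15, END)): offset=1
After 9 (tell()): offset=1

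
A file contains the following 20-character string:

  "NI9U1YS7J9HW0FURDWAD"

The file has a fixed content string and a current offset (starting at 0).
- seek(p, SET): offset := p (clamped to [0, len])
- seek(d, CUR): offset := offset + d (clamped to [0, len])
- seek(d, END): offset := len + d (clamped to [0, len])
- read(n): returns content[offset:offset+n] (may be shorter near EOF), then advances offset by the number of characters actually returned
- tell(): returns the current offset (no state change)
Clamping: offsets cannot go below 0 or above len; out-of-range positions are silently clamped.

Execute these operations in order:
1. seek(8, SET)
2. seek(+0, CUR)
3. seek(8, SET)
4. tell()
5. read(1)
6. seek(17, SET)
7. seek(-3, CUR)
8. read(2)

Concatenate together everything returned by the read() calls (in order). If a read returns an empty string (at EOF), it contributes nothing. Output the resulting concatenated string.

After 1 (seek(8, SET)): offset=8
After 2 (seek(+0, CUR)): offset=8
After 3 (seek(8, SET)): offset=8
After 4 (tell()): offset=8
After 5 (read(1)): returned 'J', offset=9
After 6 (seek(17, SET)): offset=17
After 7 (seek(-3, CUR)): offset=14
After 8 (read(2)): returned 'UR', offset=16

Answer: JUR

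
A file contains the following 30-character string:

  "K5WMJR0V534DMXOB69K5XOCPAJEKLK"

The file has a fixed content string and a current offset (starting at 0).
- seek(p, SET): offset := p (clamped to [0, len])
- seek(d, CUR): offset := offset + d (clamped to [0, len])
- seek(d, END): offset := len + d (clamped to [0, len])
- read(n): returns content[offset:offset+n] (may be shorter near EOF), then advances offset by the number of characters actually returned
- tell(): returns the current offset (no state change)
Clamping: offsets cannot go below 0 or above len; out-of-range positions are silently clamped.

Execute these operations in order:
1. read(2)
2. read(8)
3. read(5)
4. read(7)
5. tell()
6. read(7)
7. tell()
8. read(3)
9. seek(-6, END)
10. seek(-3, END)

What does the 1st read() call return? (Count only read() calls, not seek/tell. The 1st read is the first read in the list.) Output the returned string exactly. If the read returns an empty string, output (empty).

After 1 (read(2)): returned 'K5', offset=2
After 2 (read(8)): returned 'WMJR0V53', offset=10
After 3 (read(5)): returned '4DMXO', offset=15
After 4 (read(7)): returned 'B69K5XO', offset=22
After 5 (tell()): offset=22
After 6 (read(7)): returned 'CPAJEKL', offset=29
After 7 (tell()): offset=29
After 8 (read(3)): returned 'K', offset=30
After 9 (seek(-6, END)): offset=24
After 10 (seek(-3, END)): offset=27

Answer: K5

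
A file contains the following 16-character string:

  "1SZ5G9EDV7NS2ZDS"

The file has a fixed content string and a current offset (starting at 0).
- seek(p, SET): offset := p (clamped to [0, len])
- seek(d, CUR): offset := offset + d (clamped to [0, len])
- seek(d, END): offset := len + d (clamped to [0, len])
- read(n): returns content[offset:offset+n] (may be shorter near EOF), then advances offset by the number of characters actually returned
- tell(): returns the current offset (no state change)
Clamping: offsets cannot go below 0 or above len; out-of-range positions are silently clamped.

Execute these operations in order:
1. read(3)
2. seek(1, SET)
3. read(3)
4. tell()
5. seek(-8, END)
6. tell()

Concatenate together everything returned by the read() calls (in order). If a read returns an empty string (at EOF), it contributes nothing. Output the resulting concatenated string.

After 1 (read(3)): returned '1SZ', offset=3
After 2 (seek(1, SET)): offset=1
After 3 (read(3)): returned 'SZ5', offset=4
After 4 (tell()): offset=4
After 5 (seek(-8, END)): offset=8
After 6 (tell()): offset=8

Answer: 1SZSZ5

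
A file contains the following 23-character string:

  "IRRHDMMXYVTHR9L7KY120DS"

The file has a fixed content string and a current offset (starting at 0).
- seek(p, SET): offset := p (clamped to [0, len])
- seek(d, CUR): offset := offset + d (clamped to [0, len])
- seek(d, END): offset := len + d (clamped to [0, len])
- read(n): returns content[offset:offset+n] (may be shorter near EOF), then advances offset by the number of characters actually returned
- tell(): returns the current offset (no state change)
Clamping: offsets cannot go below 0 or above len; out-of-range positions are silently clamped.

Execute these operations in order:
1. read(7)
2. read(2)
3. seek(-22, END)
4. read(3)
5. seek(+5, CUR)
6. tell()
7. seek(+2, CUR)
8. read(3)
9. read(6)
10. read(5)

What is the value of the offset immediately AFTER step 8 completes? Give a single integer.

Answer: 14

Derivation:
After 1 (read(7)): returned 'IRRHDMM', offset=7
After 2 (read(2)): returned 'XY', offset=9
After 3 (seek(-22, END)): offset=1
After 4 (read(3)): returned 'RRH', offset=4
After 5 (seek(+5, CUR)): offset=9
After 6 (tell()): offset=9
After 7 (seek(+2, CUR)): offset=11
After 8 (read(3)): returned 'HR9', offset=14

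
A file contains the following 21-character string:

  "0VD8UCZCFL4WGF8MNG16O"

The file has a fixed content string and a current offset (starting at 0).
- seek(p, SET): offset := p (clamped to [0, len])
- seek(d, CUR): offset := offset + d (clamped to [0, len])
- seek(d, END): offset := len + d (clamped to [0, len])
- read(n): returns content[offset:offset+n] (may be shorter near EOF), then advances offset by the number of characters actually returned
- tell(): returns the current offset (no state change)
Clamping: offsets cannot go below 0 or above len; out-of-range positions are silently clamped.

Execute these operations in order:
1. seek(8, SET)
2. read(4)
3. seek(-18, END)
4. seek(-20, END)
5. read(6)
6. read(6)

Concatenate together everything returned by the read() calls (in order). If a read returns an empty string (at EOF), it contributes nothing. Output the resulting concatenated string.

Answer: FL4WVD8UCZCFL4WG

Derivation:
After 1 (seek(8, SET)): offset=8
After 2 (read(4)): returned 'FL4W', offset=12
After 3 (seek(-18, END)): offset=3
After 4 (seek(-20, END)): offset=1
After 5 (read(6)): returned 'VD8UCZ', offset=7
After 6 (read(6)): returned 'CFL4WG', offset=13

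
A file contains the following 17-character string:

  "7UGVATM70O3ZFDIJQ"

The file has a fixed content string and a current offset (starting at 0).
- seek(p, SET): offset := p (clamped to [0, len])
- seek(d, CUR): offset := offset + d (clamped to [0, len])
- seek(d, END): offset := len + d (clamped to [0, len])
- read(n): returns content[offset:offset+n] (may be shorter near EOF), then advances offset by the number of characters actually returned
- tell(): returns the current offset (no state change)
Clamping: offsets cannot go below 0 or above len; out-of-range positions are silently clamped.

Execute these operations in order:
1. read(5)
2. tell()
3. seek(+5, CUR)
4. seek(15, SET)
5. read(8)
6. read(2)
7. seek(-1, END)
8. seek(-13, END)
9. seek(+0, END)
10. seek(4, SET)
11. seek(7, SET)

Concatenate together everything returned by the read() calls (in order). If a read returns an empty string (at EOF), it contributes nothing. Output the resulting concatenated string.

After 1 (read(5)): returned '7UGVA', offset=5
After 2 (tell()): offset=5
After 3 (seek(+5, CUR)): offset=10
After 4 (seek(15, SET)): offset=15
After 5 (read(8)): returned 'JQ', offset=17
After 6 (read(2)): returned '', offset=17
After 7 (seek(-1, END)): offset=16
After 8 (seek(-13, END)): offset=4
After 9 (seek(+0, END)): offset=17
After 10 (seek(4, SET)): offset=4
After 11 (seek(7, SET)): offset=7

Answer: 7UGVAJQ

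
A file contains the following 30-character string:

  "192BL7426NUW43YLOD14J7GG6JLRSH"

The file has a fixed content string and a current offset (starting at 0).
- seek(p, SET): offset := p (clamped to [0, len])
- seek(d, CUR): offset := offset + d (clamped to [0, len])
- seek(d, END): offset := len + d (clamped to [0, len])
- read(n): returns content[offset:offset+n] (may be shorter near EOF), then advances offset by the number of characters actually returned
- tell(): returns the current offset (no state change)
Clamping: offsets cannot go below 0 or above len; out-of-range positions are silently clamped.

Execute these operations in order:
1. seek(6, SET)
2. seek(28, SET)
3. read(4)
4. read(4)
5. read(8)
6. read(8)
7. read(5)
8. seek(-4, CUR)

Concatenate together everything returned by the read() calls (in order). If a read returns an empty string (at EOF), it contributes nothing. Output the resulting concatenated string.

Answer: SH

Derivation:
After 1 (seek(6, SET)): offset=6
After 2 (seek(28, SET)): offset=28
After 3 (read(4)): returned 'SH', offset=30
After 4 (read(4)): returned '', offset=30
After 5 (read(8)): returned '', offset=30
After 6 (read(8)): returned '', offset=30
After 7 (read(5)): returned '', offset=30
After 8 (seek(-4, CUR)): offset=26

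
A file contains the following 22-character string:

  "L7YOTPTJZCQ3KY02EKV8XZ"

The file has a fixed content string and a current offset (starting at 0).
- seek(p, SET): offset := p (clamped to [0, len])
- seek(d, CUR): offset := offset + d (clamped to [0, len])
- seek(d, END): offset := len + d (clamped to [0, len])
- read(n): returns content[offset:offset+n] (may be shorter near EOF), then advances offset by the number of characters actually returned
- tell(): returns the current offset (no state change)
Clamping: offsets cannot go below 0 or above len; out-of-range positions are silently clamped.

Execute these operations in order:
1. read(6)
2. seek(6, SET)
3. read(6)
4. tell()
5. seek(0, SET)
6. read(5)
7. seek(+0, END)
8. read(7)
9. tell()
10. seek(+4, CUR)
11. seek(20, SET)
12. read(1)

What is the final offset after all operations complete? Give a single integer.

After 1 (read(6)): returned 'L7YOTP', offset=6
After 2 (seek(6, SET)): offset=6
After 3 (read(6)): returned 'TJZCQ3', offset=12
After 4 (tell()): offset=12
After 5 (seek(0, SET)): offset=0
After 6 (read(5)): returned 'L7YOT', offset=5
After 7 (seek(+0, END)): offset=22
After 8 (read(7)): returned '', offset=22
After 9 (tell()): offset=22
After 10 (seek(+4, CUR)): offset=22
After 11 (seek(20, SET)): offset=20
After 12 (read(1)): returned 'X', offset=21

Answer: 21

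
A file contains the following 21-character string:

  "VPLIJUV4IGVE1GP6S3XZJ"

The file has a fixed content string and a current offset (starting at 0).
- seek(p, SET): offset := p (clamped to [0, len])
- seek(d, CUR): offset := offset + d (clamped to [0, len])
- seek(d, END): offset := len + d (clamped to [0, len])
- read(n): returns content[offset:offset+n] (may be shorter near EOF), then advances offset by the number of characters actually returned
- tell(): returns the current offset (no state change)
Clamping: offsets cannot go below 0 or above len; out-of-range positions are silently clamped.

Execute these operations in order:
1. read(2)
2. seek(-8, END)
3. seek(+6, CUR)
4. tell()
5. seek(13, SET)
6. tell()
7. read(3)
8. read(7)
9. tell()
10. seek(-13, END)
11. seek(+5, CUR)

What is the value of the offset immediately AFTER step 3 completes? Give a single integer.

Answer: 19

Derivation:
After 1 (read(2)): returned 'VP', offset=2
After 2 (seek(-8, END)): offset=13
After 3 (seek(+6, CUR)): offset=19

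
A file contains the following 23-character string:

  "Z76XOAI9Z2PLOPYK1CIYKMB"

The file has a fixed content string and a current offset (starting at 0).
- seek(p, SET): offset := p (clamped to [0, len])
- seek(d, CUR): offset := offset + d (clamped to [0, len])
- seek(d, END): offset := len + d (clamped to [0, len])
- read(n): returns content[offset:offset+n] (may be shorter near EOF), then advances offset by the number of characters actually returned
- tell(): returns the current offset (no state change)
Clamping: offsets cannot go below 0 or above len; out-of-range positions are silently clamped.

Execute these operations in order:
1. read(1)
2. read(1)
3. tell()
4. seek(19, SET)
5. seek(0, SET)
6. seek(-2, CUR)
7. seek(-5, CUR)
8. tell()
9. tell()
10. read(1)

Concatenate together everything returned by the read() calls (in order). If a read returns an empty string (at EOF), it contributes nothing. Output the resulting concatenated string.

After 1 (read(1)): returned 'Z', offset=1
After 2 (read(1)): returned '7', offset=2
After 3 (tell()): offset=2
After 4 (seek(19, SET)): offset=19
After 5 (seek(0, SET)): offset=0
After 6 (seek(-2, CUR)): offset=0
After 7 (seek(-5, CUR)): offset=0
After 8 (tell()): offset=0
After 9 (tell()): offset=0
After 10 (read(1)): returned 'Z', offset=1

Answer: Z7Z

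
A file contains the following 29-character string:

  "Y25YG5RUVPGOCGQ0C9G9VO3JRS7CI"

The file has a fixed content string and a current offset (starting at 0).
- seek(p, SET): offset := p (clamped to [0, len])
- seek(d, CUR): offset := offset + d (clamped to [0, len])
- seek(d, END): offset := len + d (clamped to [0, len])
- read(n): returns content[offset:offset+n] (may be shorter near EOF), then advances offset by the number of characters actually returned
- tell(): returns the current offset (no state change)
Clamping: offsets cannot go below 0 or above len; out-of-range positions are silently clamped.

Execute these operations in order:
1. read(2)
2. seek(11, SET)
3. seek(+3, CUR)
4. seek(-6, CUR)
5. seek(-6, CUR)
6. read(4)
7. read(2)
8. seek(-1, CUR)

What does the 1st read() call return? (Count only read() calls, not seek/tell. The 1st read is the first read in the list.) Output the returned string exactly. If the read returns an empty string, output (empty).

Answer: Y2

Derivation:
After 1 (read(2)): returned 'Y2', offset=2
After 2 (seek(11, SET)): offset=11
After 3 (seek(+3, CUR)): offset=14
After 4 (seek(-6, CUR)): offset=8
After 5 (seek(-6, CUR)): offset=2
After 6 (read(4)): returned '5YG5', offset=6
After 7 (read(2)): returned 'RU', offset=8
After 8 (seek(-1, CUR)): offset=7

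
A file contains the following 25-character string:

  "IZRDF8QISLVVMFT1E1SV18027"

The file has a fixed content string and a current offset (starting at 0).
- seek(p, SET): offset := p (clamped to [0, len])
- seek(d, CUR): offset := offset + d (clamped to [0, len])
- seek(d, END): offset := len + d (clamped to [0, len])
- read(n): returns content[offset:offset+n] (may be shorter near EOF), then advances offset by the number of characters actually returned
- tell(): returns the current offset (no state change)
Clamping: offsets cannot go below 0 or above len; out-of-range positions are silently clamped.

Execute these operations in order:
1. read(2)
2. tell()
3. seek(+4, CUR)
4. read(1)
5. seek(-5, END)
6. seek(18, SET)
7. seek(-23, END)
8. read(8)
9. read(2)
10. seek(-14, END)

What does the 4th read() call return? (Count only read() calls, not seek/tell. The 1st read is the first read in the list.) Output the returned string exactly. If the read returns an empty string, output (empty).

After 1 (read(2)): returned 'IZ', offset=2
After 2 (tell()): offset=2
After 3 (seek(+4, CUR)): offset=6
After 4 (read(1)): returned 'Q', offset=7
After 5 (seek(-5, END)): offset=20
After 6 (seek(18, SET)): offset=18
After 7 (seek(-23, END)): offset=2
After 8 (read(8)): returned 'RDF8QISL', offset=10
After 9 (read(2)): returned 'VV', offset=12
After 10 (seek(-14, END)): offset=11

Answer: VV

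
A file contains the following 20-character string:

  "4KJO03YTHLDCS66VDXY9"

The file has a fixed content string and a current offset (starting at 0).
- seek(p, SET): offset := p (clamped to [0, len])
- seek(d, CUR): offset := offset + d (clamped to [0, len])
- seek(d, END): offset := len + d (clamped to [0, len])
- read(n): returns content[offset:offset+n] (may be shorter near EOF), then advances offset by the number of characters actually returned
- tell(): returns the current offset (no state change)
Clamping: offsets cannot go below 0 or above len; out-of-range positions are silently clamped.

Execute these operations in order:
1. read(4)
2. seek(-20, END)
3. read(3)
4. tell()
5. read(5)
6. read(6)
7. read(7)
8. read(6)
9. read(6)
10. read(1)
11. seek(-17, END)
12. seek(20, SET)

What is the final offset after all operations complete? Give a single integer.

After 1 (read(4)): returned '4KJO', offset=4
After 2 (seek(-20, END)): offset=0
After 3 (read(3)): returned '4KJ', offset=3
After 4 (tell()): offset=3
After 5 (read(5)): returned 'O03YT', offset=8
After 6 (read(6)): returned 'HLDCS6', offset=14
After 7 (read(7)): returned '6VDXY9', offset=20
After 8 (read(6)): returned '', offset=20
After 9 (read(6)): returned '', offset=20
After 10 (read(1)): returned '', offset=20
After 11 (seek(-17, END)): offset=3
After 12 (seek(20, SET)): offset=20

Answer: 20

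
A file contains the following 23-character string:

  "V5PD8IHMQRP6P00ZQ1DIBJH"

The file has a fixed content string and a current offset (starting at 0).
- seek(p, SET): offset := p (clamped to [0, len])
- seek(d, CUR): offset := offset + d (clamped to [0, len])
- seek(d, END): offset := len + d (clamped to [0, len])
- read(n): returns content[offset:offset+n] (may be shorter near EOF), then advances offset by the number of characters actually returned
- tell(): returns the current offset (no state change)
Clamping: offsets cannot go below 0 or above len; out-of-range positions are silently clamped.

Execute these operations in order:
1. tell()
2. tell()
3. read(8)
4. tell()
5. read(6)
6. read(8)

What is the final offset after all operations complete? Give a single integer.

Answer: 22

Derivation:
After 1 (tell()): offset=0
After 2 (tell()): offset=0
After 3 (read(8)): returned 'V5PD8IHM', offset=8
After 4 (tell()): offset=8
After 5 (read(6)): returned 'QRP6P0', offset=14
After 6 (read(8)): returned '0ZQ1DIBJ', offset=22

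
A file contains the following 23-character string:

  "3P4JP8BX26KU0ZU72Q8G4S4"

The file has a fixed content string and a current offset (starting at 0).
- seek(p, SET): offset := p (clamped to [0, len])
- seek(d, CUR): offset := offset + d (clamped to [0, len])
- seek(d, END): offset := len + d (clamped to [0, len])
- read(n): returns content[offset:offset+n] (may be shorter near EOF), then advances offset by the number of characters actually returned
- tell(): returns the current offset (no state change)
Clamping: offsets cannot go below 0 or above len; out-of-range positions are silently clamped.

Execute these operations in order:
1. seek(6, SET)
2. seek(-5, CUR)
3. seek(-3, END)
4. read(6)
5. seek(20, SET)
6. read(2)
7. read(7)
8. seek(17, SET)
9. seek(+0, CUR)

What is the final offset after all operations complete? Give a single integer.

Answer: 17

Derivation:
After 1 (seek(6, SET)): offset=6
After 2 (seek(-5, CUR)): offset=1
After 3 (seek(-3, END)): offset=20
After 4 (read(6)): returned '4S4', offset=23
After 5 (seek(20, SET)): offset=20
After 6 (read(2)): returned '4S', offset=22
After 7 (read(7)): returned '4', offset=23
After 8 (seek(17, SET)): offset=17
After 9 (seek(+0, CUR)): offset=17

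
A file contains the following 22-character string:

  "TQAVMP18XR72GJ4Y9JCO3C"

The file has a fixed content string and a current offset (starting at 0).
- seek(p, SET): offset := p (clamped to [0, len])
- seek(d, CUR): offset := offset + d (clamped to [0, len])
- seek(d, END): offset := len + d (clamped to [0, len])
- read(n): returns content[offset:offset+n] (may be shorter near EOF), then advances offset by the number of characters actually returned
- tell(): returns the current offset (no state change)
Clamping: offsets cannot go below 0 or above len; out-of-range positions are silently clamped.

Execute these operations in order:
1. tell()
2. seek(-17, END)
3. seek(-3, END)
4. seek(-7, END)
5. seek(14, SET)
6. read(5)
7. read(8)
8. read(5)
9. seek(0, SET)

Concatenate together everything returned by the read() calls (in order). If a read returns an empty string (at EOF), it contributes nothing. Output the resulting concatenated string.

After 1 (tell()): offset=0
After 2 (seek(-17, END)): offset=5
After 3 (seek(-3, END)): offset=19
After 4 (seek(-7, END)): offset=15
After 5 (seek(14, SET)): offset=14
After 6 (read(5)): returned '4Y9JC', offset=19
After 7 (read(8)): returned 'O3C', offset=22
After 8 (read(5)): returned '', offset=22
After 9 (seek(0, SET)): offset=0

Answer: 4Y9JCO3C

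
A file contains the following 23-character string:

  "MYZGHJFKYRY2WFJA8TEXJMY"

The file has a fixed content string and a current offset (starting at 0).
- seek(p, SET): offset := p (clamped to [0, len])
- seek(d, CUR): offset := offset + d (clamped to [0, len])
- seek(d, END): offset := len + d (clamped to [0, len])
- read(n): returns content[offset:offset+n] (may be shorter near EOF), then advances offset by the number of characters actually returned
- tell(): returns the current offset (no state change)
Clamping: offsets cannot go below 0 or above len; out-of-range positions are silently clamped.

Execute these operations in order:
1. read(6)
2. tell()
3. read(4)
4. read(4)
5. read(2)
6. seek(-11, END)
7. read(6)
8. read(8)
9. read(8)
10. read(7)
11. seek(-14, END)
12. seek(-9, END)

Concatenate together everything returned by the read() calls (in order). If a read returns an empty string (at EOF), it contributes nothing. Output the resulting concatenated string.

Answer: MYZGHJFKYRY2WFJAWFJA8TEXJMY

Derivation:
After 1 (read(6)): returned 'MYZGHJ', offset=6
After 2 (tell()): offset=6
After 3 (read(4)): returned 'FKYR', offset=10
After 4 (read(4)): returned 'Y2WF', offset=14
After 5 (read(2)): returned 'JA', offset=16
After 6 (seek(-11, END)): offset=12
After 7 (read(6)): returned 'WFJA8T', offset=18
After 8 (read(8)): returned 'EXJMY', offset=23
After 9 (read(8)): returned '', offset=23
After 10 (read(7)): returned '', offset=23
After 11 (seek(-14, END)): offset=9
After 12 (seek(-9, END)): offset=14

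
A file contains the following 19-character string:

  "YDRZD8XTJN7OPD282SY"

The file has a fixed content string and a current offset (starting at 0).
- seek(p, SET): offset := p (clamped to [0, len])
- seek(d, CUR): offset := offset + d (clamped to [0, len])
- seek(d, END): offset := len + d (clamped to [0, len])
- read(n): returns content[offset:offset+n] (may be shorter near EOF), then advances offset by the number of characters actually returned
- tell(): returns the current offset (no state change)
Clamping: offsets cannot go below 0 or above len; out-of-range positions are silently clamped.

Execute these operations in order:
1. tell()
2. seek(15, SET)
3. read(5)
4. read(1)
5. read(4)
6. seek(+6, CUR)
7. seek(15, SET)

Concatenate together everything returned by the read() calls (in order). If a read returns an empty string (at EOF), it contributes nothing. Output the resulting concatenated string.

After 1 (tell()): offset=0
After 2 (seek(15, SET)): offset=15
After 3 (read(5)): returned '82SY', offset=19
After 4 (read(1)): returned '', offset=19
After 5 (read(4)): returned '', offset=19
After 6 (seek(+6, CUR)): offset=19
After 7 (seek(15, SET)): offset=15

Answer: 82SY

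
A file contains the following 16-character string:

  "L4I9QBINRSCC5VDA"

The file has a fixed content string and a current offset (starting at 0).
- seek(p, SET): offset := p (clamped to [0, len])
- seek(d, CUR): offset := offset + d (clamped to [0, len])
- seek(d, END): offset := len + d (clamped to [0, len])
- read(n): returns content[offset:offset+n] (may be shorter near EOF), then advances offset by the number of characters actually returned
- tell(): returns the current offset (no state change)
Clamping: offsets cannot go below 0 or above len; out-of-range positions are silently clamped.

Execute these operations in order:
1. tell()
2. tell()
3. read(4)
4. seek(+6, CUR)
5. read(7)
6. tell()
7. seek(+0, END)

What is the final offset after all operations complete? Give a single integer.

After 1 (tell()): offset=0
After 2 (tell()): offset=0
After 3 (read(4)): returned 'L4I9', offset=4
After 4 (seek(+6, CUR)): offset=10
After 5 (read(7)): returned 'CC5VDA', offset=16
After 6 (tell()): offset=16
After 7 (seek(+0, END)): offset=16

Answer: 16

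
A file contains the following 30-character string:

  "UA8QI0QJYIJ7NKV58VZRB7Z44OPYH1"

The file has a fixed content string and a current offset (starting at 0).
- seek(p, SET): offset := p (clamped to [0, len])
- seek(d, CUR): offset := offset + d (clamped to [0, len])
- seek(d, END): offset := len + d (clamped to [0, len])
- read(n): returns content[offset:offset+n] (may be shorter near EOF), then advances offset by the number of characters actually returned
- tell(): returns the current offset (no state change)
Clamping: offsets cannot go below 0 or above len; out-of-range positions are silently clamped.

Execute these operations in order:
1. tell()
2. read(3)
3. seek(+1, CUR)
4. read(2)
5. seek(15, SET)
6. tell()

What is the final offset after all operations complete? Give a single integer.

Answer: 15

Derivation:
After 1 (tell()): offset=0
After 2 (read(3)): returned 'UA8', offset=3
After 3 (seek(+1, CUR)): offset=4
After 4 (read(2)): returned 'I0', offset=6
After 5 (seek(15, SET)): offset=15
After 6 (tell()): offset=15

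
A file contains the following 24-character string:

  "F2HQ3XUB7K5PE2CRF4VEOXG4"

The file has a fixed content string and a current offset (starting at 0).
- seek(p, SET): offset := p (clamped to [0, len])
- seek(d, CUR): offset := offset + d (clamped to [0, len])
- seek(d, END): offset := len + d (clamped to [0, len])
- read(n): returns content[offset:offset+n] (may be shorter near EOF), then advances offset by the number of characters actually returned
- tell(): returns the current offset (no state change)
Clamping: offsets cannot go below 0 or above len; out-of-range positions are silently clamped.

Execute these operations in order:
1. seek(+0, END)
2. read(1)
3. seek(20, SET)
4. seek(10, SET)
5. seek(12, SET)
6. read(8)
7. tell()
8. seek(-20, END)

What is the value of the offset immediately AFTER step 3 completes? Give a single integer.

Answer: 20

Derivation:
After 1 (seek(+0, END)): offset=24
After 2 (read(1)): returned '', offset=24
After 3 (seek(20, SET)): offset=20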